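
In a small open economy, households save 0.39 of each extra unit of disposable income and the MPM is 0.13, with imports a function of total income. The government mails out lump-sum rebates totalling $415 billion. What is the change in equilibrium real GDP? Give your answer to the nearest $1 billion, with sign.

MPC = 1 − MPS = 1 − 0.39 = 0.61.
A lump-sum tax change of −$415 billion shifts disposable income by +$415 billion; first-round consumption changes by −c × ΔT = −0.61 × (−$415 billion) = +$253.15 billion.
Expenditure multiplier = 1/(1 − c + m) = 1/(1 − 0.61 + 0.13) = 1/0.52 ≈ 1.923.
The tax multiplier is −c × k ≈ −1.173, so ΔY = k × (−c·ΔT) = (+$253.15 billion) / 0.52 ≈ +$487 billion.

+$487 billion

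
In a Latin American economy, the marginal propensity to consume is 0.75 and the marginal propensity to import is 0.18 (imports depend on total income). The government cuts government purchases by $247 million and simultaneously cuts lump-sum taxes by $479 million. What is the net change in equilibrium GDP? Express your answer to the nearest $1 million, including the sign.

+$261 million

Expenditure multiplier = 1/(1 − c + m) = 1/(1 − 0.75 + 0.18) = 1/0.43 ≈ 2.326.
ΔG contributes k·ΔG = (−$247 million) / 0.43 ≈ −$574.4 million.
ΔT of −$479 million changes first-round spending by −c·ΔT = +$359.25 million, contributing k·(−c·ΔT) = (+$359.25 million) / 0.43 ≈ +$835.5 million.
Net ΔY = k(ΔG − c·ΔT) = (+$112.25 million) / 0.43 ≈ +$261 million.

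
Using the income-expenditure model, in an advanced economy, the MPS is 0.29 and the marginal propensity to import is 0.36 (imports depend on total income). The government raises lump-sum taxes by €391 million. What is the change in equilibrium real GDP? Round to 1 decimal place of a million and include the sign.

MPC = 1 − MPS = 1 − 0.29 = 0.71.
A lump-sum tax change of +€391 million shifts disposable income by −€391 million; first-round consumption changes by −c × ΔT = −0.71 × (+€391 million) = −€277.61 million.
Expenditure multiplier = 1/(1 − c + m) = 1/(1 − 0.71 + 0.36) = 1/0.65 ≈ 1.538.
The tax multiplier is −c × k ≈ −1.092, so ΔY = k × (−c·ΔT) = (−€277.61 million) / 0.65 ≈ −€427.1 million.

−€427.1 million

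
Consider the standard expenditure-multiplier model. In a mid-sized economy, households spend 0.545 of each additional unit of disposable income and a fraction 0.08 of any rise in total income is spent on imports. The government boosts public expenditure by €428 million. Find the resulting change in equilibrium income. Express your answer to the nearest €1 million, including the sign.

+€800 million

Expenditure multiplier = 1/(1 − c + m) = 1/(1 − 0.545 + 0.08) = 1/0.535 ≈ 1.869.
ΔY = k × ΔG = (+€428 million) / 0.535 = +€800 million.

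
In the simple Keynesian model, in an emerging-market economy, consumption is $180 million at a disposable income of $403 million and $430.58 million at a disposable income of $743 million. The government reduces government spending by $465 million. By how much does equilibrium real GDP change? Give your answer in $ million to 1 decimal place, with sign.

MPC = ΔC/ΔYd = (430.58 − 180)/(743 − 403) = 250.58/340 = 0.737.
Expenditure multiplier = 1/(1 − MPC) = 1/(1 − 0.737) = 1/0.263 ≈ 3.802.
ΔY = k × ΔG = (−$465 million) / 0.263 ≈ −$1,768.1 million.

−$1,768.1 million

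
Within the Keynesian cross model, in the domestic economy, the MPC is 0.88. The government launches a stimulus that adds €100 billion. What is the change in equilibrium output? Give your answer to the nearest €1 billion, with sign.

+€833 billion

Expenditure multiplier = 1/(1 − MPC) = 1/(1 − 0.88) = 1/0.12 ≈ 8.333.
ΔY = k × ΔG = (+€100 billion) / 0.12 ≈ +€833 billion.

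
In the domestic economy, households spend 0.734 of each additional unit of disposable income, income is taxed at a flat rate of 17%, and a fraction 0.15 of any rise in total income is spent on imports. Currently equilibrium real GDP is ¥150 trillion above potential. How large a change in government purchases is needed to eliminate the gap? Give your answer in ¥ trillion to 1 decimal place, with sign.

Spending multiplier = 1/(1 − c(1−t) + m) = 1/(1 − 0.734×0.83 + 0.15) = 1/0.54078 ≈ 1.849.
Need ΔY = −¥150 trillion, so ΔG = ΔY/k = (−¥150 trillion) × 0.54078 ≈ −¥81.1 trillion.
The government should cut government purchases by ¥81.1 trillion.

−¥81.1 trillion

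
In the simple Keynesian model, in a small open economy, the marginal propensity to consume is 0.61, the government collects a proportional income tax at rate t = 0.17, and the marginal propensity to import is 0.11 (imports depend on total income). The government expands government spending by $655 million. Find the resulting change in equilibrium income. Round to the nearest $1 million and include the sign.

+$1,085 million

Spending multiplier = 1/(1 − c(1−t) + m) = 1/(1 − 0.61×0.83 + 0.11) = 1/0.6037 ≈ 1.656.
ΔY = k × ΔG = (+$655 million) / 0.6037 ≈ +$1,085 million.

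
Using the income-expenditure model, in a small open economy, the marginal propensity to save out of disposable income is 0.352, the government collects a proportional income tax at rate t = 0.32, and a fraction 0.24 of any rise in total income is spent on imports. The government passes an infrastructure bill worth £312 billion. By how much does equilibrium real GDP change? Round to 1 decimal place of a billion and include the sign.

+£390.3 billion

MPC = 1 − MPS = 1 − 0.352 = 0.648.
Spending multiplier = 1/(1 − c(1−t) + m) = 1/(1 − 0.648×0.68 + 0.24) = 1/0.79936 ≈ 1.251.
ΔY = k × ΔG = (+£312 billion) / 0.79936 ≈ +£390.3 billion.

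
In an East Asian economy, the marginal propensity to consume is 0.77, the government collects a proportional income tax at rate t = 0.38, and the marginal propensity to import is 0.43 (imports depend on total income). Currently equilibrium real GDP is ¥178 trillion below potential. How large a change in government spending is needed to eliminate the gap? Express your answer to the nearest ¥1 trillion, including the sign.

Spending multiplier = 1/(1 − c(1−t) + m) = 1/(1 − 0.77×0.62 + 0.43) = 1/0.9526 ≈ 1.05.
Need ΔY = +¥178 trillion, so ΔG = ΔY/k = (+¥178 trillion) × 0.9526 ≈ +¥170 trillion.
The government should increase government spending by ¥170 trillion.

+¥170 trillion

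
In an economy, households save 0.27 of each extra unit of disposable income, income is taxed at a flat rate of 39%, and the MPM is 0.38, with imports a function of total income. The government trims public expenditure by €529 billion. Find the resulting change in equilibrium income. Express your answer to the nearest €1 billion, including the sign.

MPC = 1 − MPS = 1 − 0.27 = 0.73.
Government-spending multiplier = 1/(1 − c(1−t) + m) = 1/(1 − 0.73×0.61 + 0.38) = 1/0.9347 ≈ 1.07.
ΔY = k × ΔG = (−€529 billion) / 0.9347 ≈ −€566 billion.

−€566 billion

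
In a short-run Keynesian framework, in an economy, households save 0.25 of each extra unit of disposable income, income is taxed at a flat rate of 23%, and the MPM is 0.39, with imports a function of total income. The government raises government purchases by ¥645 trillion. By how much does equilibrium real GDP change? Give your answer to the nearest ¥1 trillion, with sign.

+¥794 trillion

MPC = 1 − MPS = 1 − 0.25 = 0.75.
Expenditure multiplier = 1/(1 − c(1−t) + m) = 1/(1 − 0.75×0.77 + 0.39) = 1/0.8125 ≈ 1.231.
ΔY = k × ΔG = (+¥645 trillion) / 0.8125 ≈ +¥794 trillion.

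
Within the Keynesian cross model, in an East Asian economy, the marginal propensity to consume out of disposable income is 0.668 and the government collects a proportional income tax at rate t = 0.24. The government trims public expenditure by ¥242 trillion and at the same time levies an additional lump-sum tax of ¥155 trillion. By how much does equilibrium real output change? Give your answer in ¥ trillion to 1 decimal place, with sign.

Expenditure multiplier = 1/(1 − c(1−t)) = 1/(1 − 0.668×0.76) = 1/0.49232 ≈ 2.031.
ΔG contributes k·ΔG = (−¥242 trillion) / 0.49232 ≈ −¥491.6 trillion.
ΔT of +¥155 trillion changes first-round spending by −c·ΔT = −¥103.54 trillion, contributing k·(−c·ΔT) = (−¥103.54 trillion) / 0.49232 ≈ −¥210.3 trillion.
Net ΔY = k(ΔG − c·ΔT) = (−¥345.54 trillion) / 0.49232 ≈ −¥701.9 trillion.

−¥701.9 trillion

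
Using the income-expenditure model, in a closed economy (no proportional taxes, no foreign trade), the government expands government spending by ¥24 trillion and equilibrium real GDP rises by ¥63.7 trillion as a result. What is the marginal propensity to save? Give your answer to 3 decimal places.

Implied spending multiplier k = ΔY/ΔG = 63.7/24 ≈ 2.6542.
Since k = 1/(1 − MPC), MPC = 1 − 1/k = 1 − ΔG/ΔY = 1 − 24/63.7 ≈ 0.623.
MPS = 1 − MPC = 0.377.

0.377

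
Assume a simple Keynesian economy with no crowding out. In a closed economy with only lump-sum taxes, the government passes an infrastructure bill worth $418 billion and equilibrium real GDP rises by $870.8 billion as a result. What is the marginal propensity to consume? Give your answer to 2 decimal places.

0.52

Implied spending multiplier k = ΔY/ΔG = 870.8/418 ≈ 2.0833.
Since k = 1/(1 − MPC), MPC = 1 − 1/k = 1 − ΔG/ΔY = 1 − 418/870.8 ≈ 0.52.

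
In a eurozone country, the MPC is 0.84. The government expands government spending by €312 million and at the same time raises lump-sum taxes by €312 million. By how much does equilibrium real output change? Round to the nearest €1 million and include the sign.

Expenditure multiplier = 1/(1 − MPC) = 1/(1 − 0.84) = 1/0.16 = 6.25.
ΔG contributes k·ΔG = (+€312 million) / 0.16 = +€1,950 million.
ΔT of +€312 million changes first-round spending by −c·ΔT = −€262.08 million, contributing k·(−c·ΔT) = (−€262.08 million) / 0.16 = −€1,638 million.
With ΔG = ΔT and no other leakages, the balanced-budget multiplier is 1, so ΔY = ΔG = +€312 million.

+€312 million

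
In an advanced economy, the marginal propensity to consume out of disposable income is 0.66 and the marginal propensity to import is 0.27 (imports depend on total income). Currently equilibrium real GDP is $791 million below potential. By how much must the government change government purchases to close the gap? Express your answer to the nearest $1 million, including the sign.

+$483 million

Spending multiplier = 1/(1 − c + m) = 1/(1 − 0.66 + 0.27) = 1/0.61 ≈ 1.639.
Need ΔY = +$791 million, so ΔG = ΔY/k = (+$791 million) × 0.61 ≈ +$483 million.
The government should increase government purchases by $483 million.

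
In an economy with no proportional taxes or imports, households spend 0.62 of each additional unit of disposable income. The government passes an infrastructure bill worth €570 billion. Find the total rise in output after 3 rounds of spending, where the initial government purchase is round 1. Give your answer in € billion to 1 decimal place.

€1,142.5 billion

Round 1 adds ΔG = €570 billion; each later round is MPC = 0.62 times the previous.
After 3 rounds: 570 + 353.4 + 219.108 = ΔG·(1 − c^3)/(1 − c) = 570 × (1 − 0.238328)/0.38 ≈ €1,142.5 billion.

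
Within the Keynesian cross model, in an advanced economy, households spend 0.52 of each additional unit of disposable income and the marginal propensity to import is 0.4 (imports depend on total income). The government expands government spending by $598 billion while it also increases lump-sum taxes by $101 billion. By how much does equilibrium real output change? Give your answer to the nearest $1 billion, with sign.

+$620 billion

Expenditure multiplier = 1/(1 − c + m) = 1/(1 − 0.52 + 0.4) = 1/0.88 ≈ 1.136.
ΔG contributes k·ΔG = (+$598 billion) / 0.88 ≈ +$679.5 billion.
ΔT of +$101 billion changes first-round spending by −c·ΔT = −$52.52 billion, contributing k·(−c·ΔT) = (−$52.52 billion) / 0.88 ≈ −$59.7 billion.
Net ΔY = k(ΔG − c·ΔT) = (+$545.48 billion) / 0.88 ≈ +$620 billion.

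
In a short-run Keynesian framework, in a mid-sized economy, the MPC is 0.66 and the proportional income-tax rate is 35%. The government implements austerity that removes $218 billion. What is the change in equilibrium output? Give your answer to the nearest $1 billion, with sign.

Spending multiplier = 1/(1 − c(1−t)) = 1/(1 − 0.66×0.65) = 1/0.571 ≈ 1.751.
ΔY = k × ΔG = (−$218 billion) / 0.571 ≈ −$382 billion.

−$382 billion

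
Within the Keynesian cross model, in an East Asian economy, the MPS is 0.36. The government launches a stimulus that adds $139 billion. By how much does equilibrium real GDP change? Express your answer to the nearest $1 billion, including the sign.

MPC = 1 − MPS = 1 − 0.36 = 0.64.
Expenditure multiplier = 1/(1 − MPC) = 1/(1 − 0.64) = 1/0.36 ≈ 2.778.
ΔY = k × ΔG = (+$139 billion) / 0.36 ≈ +$386 billion.

+$386 billion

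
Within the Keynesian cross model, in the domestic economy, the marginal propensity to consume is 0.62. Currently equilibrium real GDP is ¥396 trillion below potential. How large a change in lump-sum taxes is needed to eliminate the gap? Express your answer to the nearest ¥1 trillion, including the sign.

−¥243 trillion

Spending multiplier = 1/(1 − MPC) = 1/(1 − 0.62) = 1/0.38 ≈ 2.632.
Tax multiplier = −c·k = −0.62/0.38 ≈ −1.632. Need ΔY = +¥396 trillion, so ΔT = ΔY/(−c·k) = −(+¥396 trillion) × 0.38 / 0.62 ≈ −¥243 trillion.
The government should cut lump-sum taxes by ¥243 trillion.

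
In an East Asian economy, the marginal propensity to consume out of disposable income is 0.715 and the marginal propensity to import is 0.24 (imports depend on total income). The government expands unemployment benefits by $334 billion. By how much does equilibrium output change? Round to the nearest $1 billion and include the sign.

+$455 billion

The transfer change shifts disposable income by +$334 billion, so first-round consumption changes by c·ΔTR = 0.715 × (+$334 billion) = +$238.81 billion.
Expenditure multiplier = 1/(1 − c + m) = 1/(1 − 0.715 + 0.24) = 1/0.525 ≈ 1.905.
The transfer multiplier is c × k ≈ 1.362, so ΔY = k × (c·ΔTR) = (+$238.81 billion) / 0.525 ≈ +$455 billion.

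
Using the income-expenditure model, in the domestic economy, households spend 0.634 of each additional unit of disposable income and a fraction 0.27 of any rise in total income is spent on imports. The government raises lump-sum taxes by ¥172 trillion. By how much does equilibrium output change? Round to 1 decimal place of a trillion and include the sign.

−¥171.5 trillion

A lump-sum tax change of +¥172 trillion shifts disposable income by −¥172 trillion; first-round consumption changes by −c × ΔT = −0.634 × (+¥172 trillion) = −¥109.048 trillion.
Expenditure multiplier = 1/(1 − c + m) = 1/(1 − 0.634 + 0.27) = 1/0.636 ≈ 1.572.
The tax multiplier is −c × k ≈ −0.997, so ΔY = k × (−c·ΔT) = (−¥109.048 trillion) / 0.636 ≈ −¥171.5 trillion.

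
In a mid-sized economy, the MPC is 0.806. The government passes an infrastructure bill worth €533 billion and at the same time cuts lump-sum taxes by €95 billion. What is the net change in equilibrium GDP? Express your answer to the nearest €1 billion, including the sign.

+€3,142 billion

Expenditure multiplier = 1/(1 − MPC) = 1/(1 − 0.806) = 1/0.194 ≈ 5.155.
ΔG contributes k·ΔG = (+€533 billion) / 0.194 ≈ +€2,747.4 billion.
ΔT of −€95 billion changes first-round spending by −c·ΔT = +€76.57 billion, contributing k·(−c·ΔT) = (+€76.57 billion) / 0.194 ≈ +€394.7 billion.
Net ΔY = k(ΔG − c·ΔT) = (+€609.57 billion) / 0.194 ≈ +€3,142 billion.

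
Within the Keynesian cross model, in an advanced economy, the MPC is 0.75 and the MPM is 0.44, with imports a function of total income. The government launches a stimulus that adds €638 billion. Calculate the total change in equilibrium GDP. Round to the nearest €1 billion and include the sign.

Government-spending multiplier = 1/(1 − c + m) = 1/(1 − 0.75 + 0.44) = 1/0.69 ≈ 1.449.
ΔY = k × ΔG = (+€638 billion) / 0.69 ≈ +€925 billion.

+€925 billion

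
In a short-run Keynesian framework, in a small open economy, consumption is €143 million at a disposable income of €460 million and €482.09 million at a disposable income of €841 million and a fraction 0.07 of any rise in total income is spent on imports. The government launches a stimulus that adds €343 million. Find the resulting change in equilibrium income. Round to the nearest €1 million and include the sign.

MPC = ΔC/ΔYd = (482.09 − 143)/(841 − 460) = 339.09/381 = 0.89.
Expenditure multiplier = 1/(1 − c + m) = 1/(1 − 0.89 + 0.07) = 1/0.18 ≈ 5.556.
ΔY = k × ΔG = (+€343 million) / 0.18 ≈ +€1,906 million.

+€1,906 million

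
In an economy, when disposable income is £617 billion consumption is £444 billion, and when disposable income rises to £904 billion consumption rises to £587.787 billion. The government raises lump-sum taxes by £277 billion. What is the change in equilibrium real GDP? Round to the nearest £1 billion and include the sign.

MPC = ΔC/ΔYd = (587.787 − 444)/(904 − 617) = 143.787/287 = 0.501.
A lump-sum tax change of +£277 billion shifts disposable income by −£277 billion; first-round consumption changes by −c × ΔT = −0.501 × (+£277 billion) = −£138.777 billion.
Expenditure multiplier = 1/(1 − MPC) = 1/(1 − 0.501) = 1/0.499 ≈ 2.004.
The tax multiplier is −c × k ≈ −1.004, so ΔY = k × (−c·ΔT) = (−£138.777 billion) / 0.499 ≈ −£278 billion.

−£278 billion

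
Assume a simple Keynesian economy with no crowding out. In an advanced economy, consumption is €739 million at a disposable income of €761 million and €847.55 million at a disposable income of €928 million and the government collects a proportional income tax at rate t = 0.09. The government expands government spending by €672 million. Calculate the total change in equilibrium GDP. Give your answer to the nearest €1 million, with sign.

MPC = ΔC/ΔYd = (847.55 − 739)/(928 − 761) = 108.55/167 = 0.65.
Spending multiplier = 1/(1 − c(1−t)) = 1/(1 − 0.65×0.91) = 1/0.4085 ≈ 2.448.
ΔY = k × ΔG = (+€672 million) / 0.4085 ≈ +€1,645 million.

+€1,645 million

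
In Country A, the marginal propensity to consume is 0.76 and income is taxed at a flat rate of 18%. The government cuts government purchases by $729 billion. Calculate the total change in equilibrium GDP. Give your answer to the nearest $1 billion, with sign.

−$1,935 billion

Government-spending multiplier = 1/(1 − c(1−t)) = 1/(1 − 0.76×0.82) = 1/0.3768 ≈ 2.654.
ΔY = k × ΔG = (−$729 billion) / 0.3768 ≈ −$1,935 billion.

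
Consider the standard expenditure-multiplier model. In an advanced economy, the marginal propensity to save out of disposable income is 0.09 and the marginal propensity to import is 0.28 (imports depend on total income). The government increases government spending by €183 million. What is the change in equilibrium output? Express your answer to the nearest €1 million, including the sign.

MPC = 1 − MPS = 1 − 0.09 = 0.91.
Government-spending multiplier = 1/(1 − c + m) = 1/(1 − 0.91 + 0.28) = 1/0.37 ≈ 2.703.
ΔY = k × ΔG = (+€183 million) / 0.37 ≈ +€495 million.

+€495 million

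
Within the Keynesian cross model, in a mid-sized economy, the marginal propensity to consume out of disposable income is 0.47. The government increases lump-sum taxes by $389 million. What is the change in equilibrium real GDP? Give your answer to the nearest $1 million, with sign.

A lump-sum tax change of +$389 million shifts disposable income by −$389 million; first-round consumption changes by −c × ΔT = −0.47 × (+$389 million) = −$182.83 million.
Expenditure multiplier = 1/(1 − MPC) = 1/(1 − 0.47) = 1/0.53 ≈ 1.887.
The tax multiplier is −c × k ≈ −0.887, so ΔY = k × (−c·ΔT) = (−$182.83 million) / 0.53 ≈ −$345 million.

−$345 million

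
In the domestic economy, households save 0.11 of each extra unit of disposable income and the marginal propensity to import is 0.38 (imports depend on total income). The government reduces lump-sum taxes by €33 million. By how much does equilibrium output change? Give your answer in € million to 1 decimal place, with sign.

+€59.9 million

MPC = 1 − MPS = 1 − 0.11 = 0.89.
A lump-sum tax change of −€33 million shifts disposable income by +€33 million; first-round consumption changes by −c × ΔT = −0.89 × (−€33 million) = +€29.37 million.
Expenditure multiplier = 1/(1 − c + m) = 1/(1 − 0.89 + 0.38) = 1/0.49 ≈ 2.041.
The tax multiplier is −c × k ≈ −1.816, so ΔY = k × (−c·ΔT) = (+€29.37 million) / 0.49 ≈ +€59.9 million.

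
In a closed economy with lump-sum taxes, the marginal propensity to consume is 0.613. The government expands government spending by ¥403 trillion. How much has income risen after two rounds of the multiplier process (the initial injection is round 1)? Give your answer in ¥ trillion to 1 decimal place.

¥650.0 trillion

Round 1 adds ΔG = ¥403 trillion; each later round is MPC = 0.613 times the previous.
After 2 rounds: 403 + 247.039 = ΔG·(1 − c^2)/(1 − c) = 403 × (1 − 0.375769)/0.387 ≈ ¥650 trillion.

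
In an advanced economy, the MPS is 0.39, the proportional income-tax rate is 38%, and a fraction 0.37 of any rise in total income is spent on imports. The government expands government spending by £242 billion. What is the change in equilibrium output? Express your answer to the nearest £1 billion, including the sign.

MPC = 1 − MPS = 1 − 0.39 = 0.61.
Expenditure multiplier = 1/(1 − c(1−t) + m) = 1/(1 − 0.61×0.62 + 0.37) = 1/0.9918 ≈ 1.008.
ΔY = k × ΔG = (+£242 billion) / 0.9918 ≈ +£244 billion.

+£244 billion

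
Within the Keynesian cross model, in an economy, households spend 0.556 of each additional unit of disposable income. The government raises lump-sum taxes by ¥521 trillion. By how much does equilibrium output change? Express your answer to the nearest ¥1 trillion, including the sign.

A lump-sum tax change of +¥521 trillion shifts disposable income by −¥521 trillion; first-round consumption changes by −c × ΔT = −0.556 × (+¥521 trillion) = −¥289.676 trillion.
Expenditure multiplier = 1/(1 − MPC) = 1/(1 − 0.556) = 1/0.444 ≈ 2.252.
The tax multiplier is −c × k ≈ −1.252, so ΔY = k × (−c·ΔT) = (−¥289.676 trillion) / 0.444 ≈ −¥652 trillion.

−¥652 trillion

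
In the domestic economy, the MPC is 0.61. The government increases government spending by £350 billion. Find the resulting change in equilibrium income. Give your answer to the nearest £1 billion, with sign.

+£897 billion

Spending multiplier = 1/(1 − MPC) = 1/(1 − 0.61) = 1/0.39 ≈ 2.564.
ΔY = k × ΔG = (+£350 billion) / 0.39 ≈ +£897 billion.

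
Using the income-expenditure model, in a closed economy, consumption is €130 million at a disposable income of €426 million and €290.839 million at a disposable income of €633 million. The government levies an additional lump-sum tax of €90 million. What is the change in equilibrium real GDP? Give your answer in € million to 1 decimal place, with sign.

−€313.6 million

MPC = ΔC/ΔYd = (290.839 − 130)/(633 − 426) = 160.839/207 = 0.777.
A lump-sum tax change of +€90 million shifts disposable income by −€90 million; first-round consumption changes by −c × ΔT = −0.777 × (+€90 million) = −€69.93 million.
Expenditure multiplier = 1/(1 − MPC) = 1/(1 − 0.777) = 1/0.223 ≈ 4.484.
The tax multiplier is −c × k ≈ −3.484, so ΔY = k × (−c·ΔT) = (−€69.93 million) / 0.223 ≈ −€313.6 million.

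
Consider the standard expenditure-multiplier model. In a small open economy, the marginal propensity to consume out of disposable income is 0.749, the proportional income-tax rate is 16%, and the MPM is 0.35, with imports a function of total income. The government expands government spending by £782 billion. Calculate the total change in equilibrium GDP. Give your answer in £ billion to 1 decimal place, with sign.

+£1,084.8 billion

Spending multiplier = 1/(1 − c(1−t) + m) = 1/(1 − 0.749×0.84 + 0.35) = 1/0.72084 ≈ 1.387.
ΔY = k × ΔG = (+£782 billion) / 0.72084 ≈ +£1,084.8 billion.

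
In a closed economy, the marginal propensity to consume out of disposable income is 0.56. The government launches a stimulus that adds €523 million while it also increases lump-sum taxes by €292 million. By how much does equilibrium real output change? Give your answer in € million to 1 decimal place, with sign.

Expenditure multiplier = 1/(1 − MPC) = 1/(1 − 0.56) = 1/0.44 ≈ 2.273.
ΔG contributes k·ΔG = (+€523 million) / 0.44 ≈ +€1,188.6 million.
ΔT of +€292 million changes first-round spending by −c·ΔT = −€163.52 million, contributing k·(−c·ΔT) = (−€163.52 million) / 0.44 ≈ −€371.6 million.
Net ΔY = k(ΔG − c·ΔT) = (+€359.48 million) / 0.44 = +€817 million.

+€817.0 million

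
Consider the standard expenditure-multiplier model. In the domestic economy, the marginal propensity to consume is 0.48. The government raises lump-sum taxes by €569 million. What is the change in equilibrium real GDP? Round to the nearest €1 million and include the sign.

−€525 million

A lump-sum tax change of +€569 million shifts disposable income by −€569 million; first-round consumption changes by −c × ΔT = −0.48 × (+€569 million) = −€273.12 million.
Expenditure multiplier = 1/(1 − MPC) = 1/(1 − 0.48) = 1/0.52 ≈ 1.923.
The tax multiplier is −c × k ≈ −0.923, so ΔY = k × (−c·ΔT) = (−€273.12 million) / 0.52 ≈ −€525 million.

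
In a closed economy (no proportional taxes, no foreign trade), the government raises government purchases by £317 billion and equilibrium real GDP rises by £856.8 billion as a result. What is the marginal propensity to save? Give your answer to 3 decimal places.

Implied spending multiplier k = ΔY/ΔG = 856.8/317 ≈ 2.7028.
Since k = 1/(1 − MPC), MPC = 1 − 1/k = 1 − ΔG/ΔY = 1 − 317/856.8 ≈ 0.630.
MPS = 1 − MPC = 0.370.

0.370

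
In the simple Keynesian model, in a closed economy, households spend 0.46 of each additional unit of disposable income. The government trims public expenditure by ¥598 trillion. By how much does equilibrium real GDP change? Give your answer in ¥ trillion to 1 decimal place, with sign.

Government-spending multiplier = 1/(1 − MPC) = 1/(1 − 0.46) = 1/0.54 ≈ 1.852.
ΔY = k × ΔG = (−¥598 trillion) / 0.54 ≈ −¥1,107.4 trillion.

−¥1,107.4 trillion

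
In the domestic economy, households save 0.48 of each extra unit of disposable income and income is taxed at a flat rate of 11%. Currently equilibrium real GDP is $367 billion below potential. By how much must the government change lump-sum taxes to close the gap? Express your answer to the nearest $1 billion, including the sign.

−$379 billion

MPC = 1 − MPS = 1 − 0.48 = 0.52.
Spending multiplier = 1/(1 − c(1−t)) = 1/(1 − 0.52×0.89) = 1/0.5372 ≈ 1.862.
Tax multiplier = −c·k = −0.52/0.5372 ≈ −0.968. Need ΔY = +$367 billion, so ΔT = ΔY/(−c·k) = −(+$367 billion) × 0.5372 / 0.52 ≈ −$379 billion.
The government should cut lump-sum taxes by $379 billion.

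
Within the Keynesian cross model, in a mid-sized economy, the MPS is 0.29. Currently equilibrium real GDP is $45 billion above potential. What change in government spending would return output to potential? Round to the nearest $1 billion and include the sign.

−$13 billion

MPC = 1 − MPS = 1 − 0.29 = 0.71.
Spending multiplier = 1/(1 − MPC) = 1/(1 − 0.71) = 1/0.29 ≈ 3.448.
Need ΔY = −$45 billion, so ΔG = ΔY/k = (−$45 billion) × 0.29 ≈ −$13 billion.
The government should cut government spending by $13 billion.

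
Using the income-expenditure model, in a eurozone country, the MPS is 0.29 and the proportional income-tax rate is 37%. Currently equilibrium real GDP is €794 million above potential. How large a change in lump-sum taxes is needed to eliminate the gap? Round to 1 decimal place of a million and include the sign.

MPC = 1 − MPS = 1 − 0.29 = 0.71.
Spending multiplier = 1/(1 − c(1−t)) = 1/(1 − 0.71×0.63) = 1/0.5527 ≈ 1.809.
Tax multiplier = −c·k = −0.71/0.5527 ≈ −1.285. Need ΔY = −€794 million, so ΔT = ΔY/(−c·k) = −(−€794 million) × 0.5527 / 0.71 ≈ +€618.1 million.
The government should raise lump-sum taxes by €618.1 million.

+€618.1 million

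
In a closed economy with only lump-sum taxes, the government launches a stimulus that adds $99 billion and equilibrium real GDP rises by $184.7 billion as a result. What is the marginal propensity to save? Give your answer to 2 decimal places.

Implied spending multiplier k = ΔY/ΔG = 184.7/99 ≈ 1.8657.
Since k = 1/(1 − MPC), MPC = 1 − 1/k = 1 − ΔG/ΔY = 1 − 99/184.7 ≈ 0.46.
MPS = 1 − MPC = 0.54.

0.54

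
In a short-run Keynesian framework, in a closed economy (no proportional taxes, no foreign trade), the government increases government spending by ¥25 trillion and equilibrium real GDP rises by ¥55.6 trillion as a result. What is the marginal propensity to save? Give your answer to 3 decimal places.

0.450

Implied spending multiplier k = ΔY/ΔG = 55.6/25 = 2.224.
Since k = 1/(1 − MPC), MPC = 1 − 1/k = 1 − ΔG/ΔY = 1 − 25/55.6 ≈ 0.550.
MPS = 1 − MPC = 0.450.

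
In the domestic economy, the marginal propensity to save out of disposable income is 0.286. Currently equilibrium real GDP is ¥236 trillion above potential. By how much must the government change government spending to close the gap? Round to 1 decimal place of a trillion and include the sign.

MPC = 1 − MPS = 1 − 0.286 = 0.714.
Spending multiplier = 1/(1 − MPC) = 1/(1 − 0.714) = 1/0.286 ≈ 3.497.
Need ΔY = −¥236 trillion, so ΔG = ΔY/k = (−¥236 trillion) × 0.286 ≈ −¥67.5 trillion.
The government should cut government spending by ¥67.5 trillion.

−¥67.5 trillion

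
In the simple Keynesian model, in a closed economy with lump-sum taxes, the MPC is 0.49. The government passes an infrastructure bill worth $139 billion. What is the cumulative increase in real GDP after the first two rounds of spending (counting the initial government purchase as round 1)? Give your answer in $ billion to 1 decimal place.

Round 1 adds ΔG = $139 billion; each later round is MPC = 0.49 times the previous.
After 2 rounds: 139 + 68.11 = ΔG·(1 − c^2)/(1 − c) = 139 × (1 − 0.2401)/0.51 ≈ $207.1 billion.

$207.1 billion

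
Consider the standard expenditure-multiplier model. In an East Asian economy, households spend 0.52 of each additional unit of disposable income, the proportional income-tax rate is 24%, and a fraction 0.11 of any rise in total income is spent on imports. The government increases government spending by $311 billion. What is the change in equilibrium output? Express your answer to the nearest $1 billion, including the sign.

+$435 billion

Spending multiplier = 1/(1 − c(1−t) + m) = 1/(1 − 0.52×0.76 + 0.11) = 1/0.7148 ≈ 1.399.
ΔY = k × ΔG = (+$311 billion) / 0.7148 ≈ +$435 billion.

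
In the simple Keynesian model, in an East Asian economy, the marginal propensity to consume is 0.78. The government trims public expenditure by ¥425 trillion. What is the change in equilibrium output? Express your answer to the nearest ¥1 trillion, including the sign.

Expenditure multiplier = 1/(1 − MPC) = 1/(1 − 0.78) = 1/0.22 ≈ 4.545.
ΔY = k × ΔG = (−¥425 trillion) / 0.22 ≈ −¥1,932 trillion.

−¥1,932 trillion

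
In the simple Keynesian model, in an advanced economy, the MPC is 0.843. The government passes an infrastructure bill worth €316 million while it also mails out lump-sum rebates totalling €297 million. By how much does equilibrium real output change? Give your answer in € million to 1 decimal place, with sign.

Expenditure multiplier = 1/(1 − MPC) = 1/(1 − 0.843) = 1/0.157 ≈ 6.369.
ΔG contributes k·ΔG = (+€316 million) / 0.157 ≈ +€2,012.7 million.
ΔT of −€297 million changes first-round spending by −c·ΔT = +€250.371 million, contributing k·(−c·ΔT) = (+€250.371 million) / 0.157 ≈ +€1,594.7 million.
Net ΔY = k(ΔG − c·ΔT) = (+€566.371 million) / 0.157 ≈ +€3,607.5 million.

+€3,607.5 million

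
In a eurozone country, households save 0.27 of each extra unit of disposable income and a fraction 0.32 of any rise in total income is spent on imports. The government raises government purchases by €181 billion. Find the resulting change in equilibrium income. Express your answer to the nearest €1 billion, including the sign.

MPC = 1 − MPS = 1 − 0.27 = 0.73.
Spending multiplier = 1/(1 − c + m) = 1/(1 − 0.73 + 0.32) = 1/0.59 ≈ 1.695.
ΔY = k × ΔG = (+€181 billion) / 0.59 ≈ +€307 billion.

+€307 billion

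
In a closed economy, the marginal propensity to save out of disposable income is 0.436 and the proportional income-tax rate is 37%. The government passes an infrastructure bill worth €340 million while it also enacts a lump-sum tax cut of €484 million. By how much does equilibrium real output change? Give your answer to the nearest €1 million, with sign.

MPC = 1 − MPS = 1 − 0.436 = 0.564.
Expenditure multiplier = 1/(1 − c(1−t)) = 1/(1 − 0.564×0.63) = 1/0.64468 ≈ 1.551.
ΔG contributes k·ΔG = (+€340 million) / 0.64468 ≈ +€527.4 million.
ΔT of −€484 million changes first-round spending by −c·ΔT = +€272.976 million, contributing k·(−c·ΔT) = (+€272.976 million) / 0.64468 ≈ +€423.4 million.
Net ΔY = k(ΔG − c·ΔT) = (+€612.976 million) / 0.64468 ≈ +€951 million.

+€951 million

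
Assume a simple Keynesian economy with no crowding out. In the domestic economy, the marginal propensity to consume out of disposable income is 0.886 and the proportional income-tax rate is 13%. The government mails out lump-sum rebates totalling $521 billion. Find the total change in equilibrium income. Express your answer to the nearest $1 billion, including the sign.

+$2,014 billion

A lump-sum tax change of −$521 billion shifts disposable income by +$521 billion; first-round consumption changes by −c × ΔT = −0.886 × (−$521 billion) = +$461.606 billion.
Expenditure multiplier = 1/(1 − c(1−t)) = 1/(1 − 0.886×0.87) = 1/0.22918 ≈ 4.363.
The tax multiplier is −c × k ≈ −3.866, so ΔY = k × (−c·ΔT) = (+$461.606 billion) / 0.22918 ≈ +$2,014 billion.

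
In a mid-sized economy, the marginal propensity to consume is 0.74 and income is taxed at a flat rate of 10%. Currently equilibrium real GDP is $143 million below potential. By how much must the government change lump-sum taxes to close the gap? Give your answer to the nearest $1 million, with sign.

Spending multiplier = 1/(1 − c(1−t)) = 1/(1 − 0.74×0.9) = 1/0.334 ≈ 2.994.
Tax multiplier = −c·k = −0.74/0.334 ≈ −2.216. Need ΔY = +$143 million, so ΔT = ΔY/(−c·k) = −(+$143 million) × 0.334 / 0.74 ≈ −$65 million.
The government should cut lump-sum taxes by $65 million.

−$65 million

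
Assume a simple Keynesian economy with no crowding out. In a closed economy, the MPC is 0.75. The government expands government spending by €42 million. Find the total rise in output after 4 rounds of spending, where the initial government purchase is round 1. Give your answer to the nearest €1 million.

Round 1 adds ΔG = €42 million; each later round is MPC = 0.75 times the previous.
After 4 rounds: 42 + 31.5 + 23.625 + 17.71875 = ΔG·(1 − c^4)/(1 − c) = 42 × (1 − 0.31640625)/0.25 ≈ €115 million.

€115 million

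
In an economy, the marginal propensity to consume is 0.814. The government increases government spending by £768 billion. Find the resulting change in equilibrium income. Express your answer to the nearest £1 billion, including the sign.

+£4,129 billion

Government-spending multiplier = 1/(1 − MPC) = 1/(1 − 0.814) = 1/0.186 ≈ 5.376.
ΔY = k × ΔG = (+£768 billion) / 0.186 ≈ +£4,129 billion.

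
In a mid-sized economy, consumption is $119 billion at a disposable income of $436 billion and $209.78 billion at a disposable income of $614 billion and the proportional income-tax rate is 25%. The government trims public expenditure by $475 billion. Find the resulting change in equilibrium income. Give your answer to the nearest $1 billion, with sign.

MPC = ΔC/ΔYd = (209.78 − 119)/(614 − 436) = 90.78/178 = 0.51.
Government-spending multiplier = 1/(1 − c(1−t)) = 1/(1 − 0.51×0.75) = 1/0.6175 ≈ 1.619.
ΔY = k × ΔG = (−$475 billion) / 0.6175 ≈ −$769 billion.

−$769 billion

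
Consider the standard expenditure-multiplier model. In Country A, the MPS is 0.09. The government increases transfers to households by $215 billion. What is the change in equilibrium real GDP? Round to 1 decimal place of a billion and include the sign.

MPC = 1 − MPS = 1 − 0.09 = 0.91.
The transfer change shifts disposable income by +$215 billion, so first-round consumption changes by c·ΔTR = 0.91 × (+$215 billion) = +$195.65 billion.
Expenditure multiplier = 1/(1 − MPC) = 1/(1 − 0.91) = 1/0.09 ≈ 11.111.
The transfer multiplier is c × k ≈ 10.111, so ΔY = k × (c·ΔTR) = (+$195.65 billion) / 0.09 ≈ +$2,173.9 billion.

+$2,173.9 billion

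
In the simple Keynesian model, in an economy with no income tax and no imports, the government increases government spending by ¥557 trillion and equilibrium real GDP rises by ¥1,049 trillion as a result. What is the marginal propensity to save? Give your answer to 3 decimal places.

0.531

Implied spending multiplier k = ΔY/ΔG = 1,049/557 ≈ 1.8833.
Since k = 1/(1 − MPC), MPC = 1 − 1/k = 1 − ΔG/ΔY = 1 − 557/1,049 ≈ 0.469.
MPS = 1 − MPC = 0.531.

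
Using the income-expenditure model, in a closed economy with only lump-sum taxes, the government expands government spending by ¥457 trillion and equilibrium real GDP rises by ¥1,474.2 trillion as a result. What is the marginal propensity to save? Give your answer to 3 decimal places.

0.310

Implied spending multiplier k = ΔY/ΔG = 1,474.2/457 ≈ 3.2258.
Since k = 1/(1 − MPC), MPC = 1 − 1/k = 1 − ΔG/ΔY = 1 − 457/1,474.2 ≈ 0.690.
MPS = 1 − MPC = 0.310.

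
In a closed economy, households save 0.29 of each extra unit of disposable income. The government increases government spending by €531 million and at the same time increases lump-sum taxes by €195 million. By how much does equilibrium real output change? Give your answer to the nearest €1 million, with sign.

+€1,354 million

MPC = 1 − MPS = 1 − 0.29 = 0.71.
Expenditure multiplier = 1/(1 − MPC) = 1/(1 − 0.71) = 1/0.29 ≈ 3.448.
ΔG contributes k·ΔG = (+€531 million) / 0.29 ≈ +€1,831 million.
ΔT of +€195 million changes first-round spending by −c·ΔT = −€138.45 million, contributing k·(−c·ΔT) = (−€138.45 million) / 0.29 ≈ −€477.4 million.
Net ΔY = k(ΔG − c·ΔT) = (+€392.55 million) / 0.29 ≈ +€1,354 million.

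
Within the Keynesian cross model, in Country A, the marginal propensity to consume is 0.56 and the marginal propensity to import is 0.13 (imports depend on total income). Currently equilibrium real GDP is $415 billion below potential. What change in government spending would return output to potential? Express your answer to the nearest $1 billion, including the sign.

+$237 billion

Spending multiplier = 1/(1 − c + m) = 1/(1 − 0.56 + 0.13) = 1/0.57 ≈ 1.754.
Need ΔY = +$415 billion, so ΔG = ΔY/k = (+$415 billion) × 0.57 ≈ +$237 billion.
The government should increase government spending by $237 billion.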